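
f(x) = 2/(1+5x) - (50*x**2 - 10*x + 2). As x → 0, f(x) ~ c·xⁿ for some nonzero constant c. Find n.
3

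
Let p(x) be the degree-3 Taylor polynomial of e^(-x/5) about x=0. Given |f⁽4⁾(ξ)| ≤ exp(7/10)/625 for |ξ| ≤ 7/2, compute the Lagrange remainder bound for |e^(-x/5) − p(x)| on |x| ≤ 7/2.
2401*exp(7/10)/240000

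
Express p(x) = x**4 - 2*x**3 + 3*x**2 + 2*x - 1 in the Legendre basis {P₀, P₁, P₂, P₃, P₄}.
(1/5)P₀ + (4/5)P₁ + (18/7)P₂ + (-4/5)P₃ + (8/35)P₄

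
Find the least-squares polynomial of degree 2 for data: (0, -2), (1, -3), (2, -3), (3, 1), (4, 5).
-2 + (-11/5)x + x²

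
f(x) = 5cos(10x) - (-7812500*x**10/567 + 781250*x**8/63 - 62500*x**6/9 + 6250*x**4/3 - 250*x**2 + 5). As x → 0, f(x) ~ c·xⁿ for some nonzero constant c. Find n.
12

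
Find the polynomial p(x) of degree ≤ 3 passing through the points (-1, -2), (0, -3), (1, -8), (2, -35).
-3*x**3 - 2*x**2 - 3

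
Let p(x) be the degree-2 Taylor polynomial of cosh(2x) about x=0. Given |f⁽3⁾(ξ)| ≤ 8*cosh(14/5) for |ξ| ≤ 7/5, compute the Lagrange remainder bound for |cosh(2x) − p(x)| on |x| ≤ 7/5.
1372*cosh(14/5)/375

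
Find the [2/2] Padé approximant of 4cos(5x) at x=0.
(4 - 125*x**2/3)/(25*x**2/12 + 1)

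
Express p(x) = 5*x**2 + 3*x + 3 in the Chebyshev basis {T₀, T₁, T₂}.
(11/2)T₀ + (3)T₁ + (5/2)T₂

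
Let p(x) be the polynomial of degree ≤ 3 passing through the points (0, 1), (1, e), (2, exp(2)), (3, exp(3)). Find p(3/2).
-exp(3)/16 - 1/16 + 9*e/16 + 9*exp(2)/16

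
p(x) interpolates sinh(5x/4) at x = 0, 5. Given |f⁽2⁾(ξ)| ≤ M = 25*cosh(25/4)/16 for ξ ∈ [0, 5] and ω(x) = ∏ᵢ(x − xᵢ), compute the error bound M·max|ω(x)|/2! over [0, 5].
625*cosh(25/4)/128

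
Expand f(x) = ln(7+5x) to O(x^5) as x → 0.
log(7) + 5*x/7 - 25*x**2/98 + 125*x**3/1029 - 625*x**4/9604 + O(x**5)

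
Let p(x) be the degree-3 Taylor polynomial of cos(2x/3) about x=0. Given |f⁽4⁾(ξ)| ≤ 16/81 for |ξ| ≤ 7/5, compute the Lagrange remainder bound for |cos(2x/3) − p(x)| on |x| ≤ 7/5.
4802/151875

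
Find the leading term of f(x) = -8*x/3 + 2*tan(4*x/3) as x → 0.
128*x**3/81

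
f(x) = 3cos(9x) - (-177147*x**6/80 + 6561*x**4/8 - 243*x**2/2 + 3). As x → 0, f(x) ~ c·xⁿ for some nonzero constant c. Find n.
8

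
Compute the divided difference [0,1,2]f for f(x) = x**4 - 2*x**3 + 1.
1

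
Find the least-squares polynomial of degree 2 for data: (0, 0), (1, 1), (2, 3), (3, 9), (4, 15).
(-1/5)x + x²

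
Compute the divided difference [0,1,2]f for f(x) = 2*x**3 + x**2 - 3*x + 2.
7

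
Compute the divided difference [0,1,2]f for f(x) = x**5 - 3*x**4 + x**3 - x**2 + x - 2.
-4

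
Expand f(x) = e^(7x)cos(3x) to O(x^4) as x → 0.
1 + 7*x + 20*x**2 + 77*x**3/3 + O(x**4)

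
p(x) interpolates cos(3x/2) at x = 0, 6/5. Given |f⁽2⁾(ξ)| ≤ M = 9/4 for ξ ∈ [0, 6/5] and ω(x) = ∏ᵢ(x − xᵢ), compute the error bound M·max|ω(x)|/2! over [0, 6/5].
81/200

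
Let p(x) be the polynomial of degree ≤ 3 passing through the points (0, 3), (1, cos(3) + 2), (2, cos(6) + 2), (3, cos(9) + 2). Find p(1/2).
15*cos(3)/16 - 5*cos(6)/16 + cos(9)/16 + 37/16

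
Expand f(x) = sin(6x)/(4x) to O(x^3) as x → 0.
3/2 - 9*x**2 + O(x**3)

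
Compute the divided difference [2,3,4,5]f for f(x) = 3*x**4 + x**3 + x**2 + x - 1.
43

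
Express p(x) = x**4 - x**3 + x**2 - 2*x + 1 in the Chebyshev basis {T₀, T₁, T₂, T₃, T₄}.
(15/8)T₀ + (-11/4)T₁ + T₂ + (-1/4)T₃ + (1/8)T₄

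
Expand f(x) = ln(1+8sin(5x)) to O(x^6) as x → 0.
40*x - 800*x**2 + 63500*x**3/3 - 1900000*x**4/3 + 60640625*x**5/3 + O(x**6)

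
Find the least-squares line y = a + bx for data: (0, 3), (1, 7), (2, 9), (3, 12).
a = 17/5, b = 29/10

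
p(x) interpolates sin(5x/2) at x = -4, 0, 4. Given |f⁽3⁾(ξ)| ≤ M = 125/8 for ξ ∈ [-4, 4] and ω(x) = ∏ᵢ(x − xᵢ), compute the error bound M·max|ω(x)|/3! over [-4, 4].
1000*sqrt(3)/27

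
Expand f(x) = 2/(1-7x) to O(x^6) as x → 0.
2 + 14*x + 98*x**2 + 686*x**3 + 4802*x**4 + 33614*x**5 + O(x**6)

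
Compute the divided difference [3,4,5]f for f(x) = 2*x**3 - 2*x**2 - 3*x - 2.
22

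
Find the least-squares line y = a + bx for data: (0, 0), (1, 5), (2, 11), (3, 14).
a = 3/10, b = 24/5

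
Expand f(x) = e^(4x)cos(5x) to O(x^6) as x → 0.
1 + 4*x - 9*x**2/2 - 118*x**3/3 - 1519*x**4/24 - 619*x**5/30 + O(x**6)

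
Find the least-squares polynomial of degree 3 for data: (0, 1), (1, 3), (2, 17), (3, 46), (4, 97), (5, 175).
19/21 + (-11/9)x + (58/21)x² + (8/9)x³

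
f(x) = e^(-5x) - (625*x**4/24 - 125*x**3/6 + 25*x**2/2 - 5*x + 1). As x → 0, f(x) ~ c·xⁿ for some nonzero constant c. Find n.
5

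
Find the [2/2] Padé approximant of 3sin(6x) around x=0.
18*x/(6*x**2 + 1)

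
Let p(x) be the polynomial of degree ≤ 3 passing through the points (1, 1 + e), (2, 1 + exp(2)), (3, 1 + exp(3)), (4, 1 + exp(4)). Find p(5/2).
-exp(4)/16 - e/16 + 1 + 9*exp(2)/16 + 9*exp(3)/16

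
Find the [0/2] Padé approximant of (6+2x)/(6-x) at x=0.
1/(x**2/6 - x/2 + 1)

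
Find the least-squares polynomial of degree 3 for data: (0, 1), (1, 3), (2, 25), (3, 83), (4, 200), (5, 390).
127/126 + (-1039/756)x + (95/252)x² + (167/54)x³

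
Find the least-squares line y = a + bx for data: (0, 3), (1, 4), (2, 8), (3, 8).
a = 29/10, b = 19/10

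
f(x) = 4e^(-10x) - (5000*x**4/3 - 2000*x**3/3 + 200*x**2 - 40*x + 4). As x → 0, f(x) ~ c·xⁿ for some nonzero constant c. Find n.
5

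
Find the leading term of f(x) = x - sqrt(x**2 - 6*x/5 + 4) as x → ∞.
3/5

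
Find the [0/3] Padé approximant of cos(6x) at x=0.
1/(18*x**2 + 1)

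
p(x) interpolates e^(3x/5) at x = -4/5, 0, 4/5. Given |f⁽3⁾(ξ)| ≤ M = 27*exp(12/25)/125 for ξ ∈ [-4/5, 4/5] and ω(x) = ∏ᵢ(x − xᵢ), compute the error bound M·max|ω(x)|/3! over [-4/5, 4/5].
64*sqrt(3)*exp(12/25)/15625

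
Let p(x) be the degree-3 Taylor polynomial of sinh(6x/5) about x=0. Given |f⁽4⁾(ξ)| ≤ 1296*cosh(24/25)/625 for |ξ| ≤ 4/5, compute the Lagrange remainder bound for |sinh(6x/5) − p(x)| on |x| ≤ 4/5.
13824*cosh(24/25)/390625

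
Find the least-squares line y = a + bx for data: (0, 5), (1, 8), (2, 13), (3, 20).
a = 4, b = 5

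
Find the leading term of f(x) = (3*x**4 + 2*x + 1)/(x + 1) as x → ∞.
3*x**3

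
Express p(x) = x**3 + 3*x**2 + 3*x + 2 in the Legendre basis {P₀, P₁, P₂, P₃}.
(3)P₀ + (18/5)P₁ + (2)P₂ + (2/5)P₃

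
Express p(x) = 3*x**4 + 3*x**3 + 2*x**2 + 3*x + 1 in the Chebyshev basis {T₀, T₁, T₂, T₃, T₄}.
(25/8)T₀ + (21/4)T₁ + (5/2)T₂ + (3/4)T₃ + (3/8)T₄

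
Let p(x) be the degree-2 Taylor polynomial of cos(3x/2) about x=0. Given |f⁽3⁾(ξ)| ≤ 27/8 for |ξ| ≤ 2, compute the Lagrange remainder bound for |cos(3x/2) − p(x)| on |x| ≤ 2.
9/2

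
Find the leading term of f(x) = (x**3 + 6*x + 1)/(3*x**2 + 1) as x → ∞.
x/3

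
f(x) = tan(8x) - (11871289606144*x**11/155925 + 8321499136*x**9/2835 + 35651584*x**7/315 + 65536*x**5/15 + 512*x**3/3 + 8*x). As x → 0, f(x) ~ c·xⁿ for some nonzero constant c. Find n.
13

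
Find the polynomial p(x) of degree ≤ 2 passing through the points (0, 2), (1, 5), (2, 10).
x**2 + 2*x + 2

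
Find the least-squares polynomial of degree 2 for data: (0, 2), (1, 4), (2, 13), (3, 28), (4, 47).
12/7 + (-1/35)x + (20/7)x²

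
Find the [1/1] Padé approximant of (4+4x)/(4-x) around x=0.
(x + 1)/(1 - x/4)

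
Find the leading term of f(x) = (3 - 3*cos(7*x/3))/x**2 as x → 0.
49/6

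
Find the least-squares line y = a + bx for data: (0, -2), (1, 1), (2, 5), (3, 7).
a = -19/10, b = 31/10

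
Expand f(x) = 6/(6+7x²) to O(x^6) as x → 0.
1 - 7*x**2/6 + 49*x**4/36 + O(x**6)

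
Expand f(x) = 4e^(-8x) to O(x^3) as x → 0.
4 - 32*x + 128*x**2 + O(x**3)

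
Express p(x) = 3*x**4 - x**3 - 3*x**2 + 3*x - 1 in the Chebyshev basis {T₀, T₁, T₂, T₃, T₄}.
(-11/8)T₀ + (9/4)T₁ + (-1/4)T₃ + (3/8)T₄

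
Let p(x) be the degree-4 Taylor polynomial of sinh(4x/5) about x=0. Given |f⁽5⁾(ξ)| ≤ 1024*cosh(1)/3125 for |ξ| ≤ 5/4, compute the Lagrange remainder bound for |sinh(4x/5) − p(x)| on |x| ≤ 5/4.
cosh(1)/120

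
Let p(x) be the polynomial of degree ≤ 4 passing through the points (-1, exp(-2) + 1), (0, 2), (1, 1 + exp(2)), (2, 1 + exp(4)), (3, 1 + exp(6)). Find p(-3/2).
(315 + (-180*exp(4) - 292 + 378*exp(2) + 35*exp(6))*exp(2))*exp(-2)/128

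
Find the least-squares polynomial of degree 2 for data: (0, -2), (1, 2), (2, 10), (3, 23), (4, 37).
-78/35 + (193/70)x + (25/14)x²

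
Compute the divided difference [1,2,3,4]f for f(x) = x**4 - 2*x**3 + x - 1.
8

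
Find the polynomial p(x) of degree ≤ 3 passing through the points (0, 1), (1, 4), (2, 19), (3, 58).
2*x**3 + x + 1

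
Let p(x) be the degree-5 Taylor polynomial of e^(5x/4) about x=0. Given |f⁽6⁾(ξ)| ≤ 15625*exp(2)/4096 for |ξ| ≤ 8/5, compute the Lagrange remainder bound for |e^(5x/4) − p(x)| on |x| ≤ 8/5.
4*exp(2)/45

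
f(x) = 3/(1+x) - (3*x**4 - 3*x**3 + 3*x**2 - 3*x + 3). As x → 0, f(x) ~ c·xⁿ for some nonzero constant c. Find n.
5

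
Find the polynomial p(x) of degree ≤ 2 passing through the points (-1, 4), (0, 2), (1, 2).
x**2 - x + 2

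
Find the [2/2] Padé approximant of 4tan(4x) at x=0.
16*x/(1 - 16*x**2/3)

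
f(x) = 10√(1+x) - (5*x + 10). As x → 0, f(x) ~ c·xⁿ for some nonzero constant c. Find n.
2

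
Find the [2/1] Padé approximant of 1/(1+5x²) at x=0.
1 - 5*x**2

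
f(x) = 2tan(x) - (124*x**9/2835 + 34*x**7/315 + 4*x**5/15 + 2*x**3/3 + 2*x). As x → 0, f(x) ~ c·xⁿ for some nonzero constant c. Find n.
11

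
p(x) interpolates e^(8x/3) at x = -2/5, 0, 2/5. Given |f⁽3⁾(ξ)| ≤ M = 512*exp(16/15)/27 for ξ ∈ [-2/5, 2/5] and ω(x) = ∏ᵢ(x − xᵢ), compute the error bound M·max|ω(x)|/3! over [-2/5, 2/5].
4096*sqrt(3)*exp(16/15)/91125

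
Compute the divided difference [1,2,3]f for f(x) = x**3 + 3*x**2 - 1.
9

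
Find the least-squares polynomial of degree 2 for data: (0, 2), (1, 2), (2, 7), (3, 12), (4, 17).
10/7 + (8/7)x + (5/7)x²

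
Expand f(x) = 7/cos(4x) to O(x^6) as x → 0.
7 + 56*x**2 + 1120*x**4/3 + O(x**6)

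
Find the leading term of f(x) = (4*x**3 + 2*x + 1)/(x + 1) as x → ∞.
4*x**2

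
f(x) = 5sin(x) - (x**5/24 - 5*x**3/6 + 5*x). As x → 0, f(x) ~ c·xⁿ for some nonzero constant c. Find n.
7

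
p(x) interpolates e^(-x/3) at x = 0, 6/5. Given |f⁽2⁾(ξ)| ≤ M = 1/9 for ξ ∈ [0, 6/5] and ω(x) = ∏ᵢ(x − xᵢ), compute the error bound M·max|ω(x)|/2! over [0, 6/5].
1/50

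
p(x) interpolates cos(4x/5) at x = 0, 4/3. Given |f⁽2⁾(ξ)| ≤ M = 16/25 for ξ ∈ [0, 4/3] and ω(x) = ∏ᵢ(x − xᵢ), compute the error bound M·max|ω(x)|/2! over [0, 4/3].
32/225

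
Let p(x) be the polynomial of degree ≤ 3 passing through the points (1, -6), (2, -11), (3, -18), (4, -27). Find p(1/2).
-17/4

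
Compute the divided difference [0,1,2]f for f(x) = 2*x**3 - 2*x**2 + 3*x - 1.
4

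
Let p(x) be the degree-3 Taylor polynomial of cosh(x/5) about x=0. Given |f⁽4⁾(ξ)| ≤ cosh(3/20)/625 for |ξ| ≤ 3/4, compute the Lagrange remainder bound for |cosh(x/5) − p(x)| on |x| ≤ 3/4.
27*cosh(3/20)/1280000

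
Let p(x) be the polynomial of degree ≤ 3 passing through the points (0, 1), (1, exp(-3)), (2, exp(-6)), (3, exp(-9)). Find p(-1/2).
(-35*exp(6) - 5 + 21*exp(3) + 35*exp(9))*exp(-9)/16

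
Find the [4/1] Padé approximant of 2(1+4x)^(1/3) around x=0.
(512*x**4/243 - 1024*x**3/405 + 64*x**2/15 + 128*x/15 + 2)/(44*x/15 + 1)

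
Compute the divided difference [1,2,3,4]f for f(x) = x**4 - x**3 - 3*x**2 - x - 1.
9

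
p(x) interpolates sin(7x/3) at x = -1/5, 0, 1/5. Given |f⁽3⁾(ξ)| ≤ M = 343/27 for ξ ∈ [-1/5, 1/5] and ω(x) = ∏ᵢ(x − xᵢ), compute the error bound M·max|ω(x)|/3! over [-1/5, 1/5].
343*sqrt(3)/91125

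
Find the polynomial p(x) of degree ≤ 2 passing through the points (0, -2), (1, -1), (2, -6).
-3*x**2 + 4*x - 2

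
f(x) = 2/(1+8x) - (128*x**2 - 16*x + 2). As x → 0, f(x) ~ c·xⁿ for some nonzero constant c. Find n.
3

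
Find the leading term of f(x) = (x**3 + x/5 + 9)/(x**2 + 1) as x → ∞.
x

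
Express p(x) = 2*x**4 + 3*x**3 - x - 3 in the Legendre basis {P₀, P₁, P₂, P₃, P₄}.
(-13/5)P₀ + (4/5)P₁ + (8/7)P₂ + (6/5)P₃ + (16/35)P₄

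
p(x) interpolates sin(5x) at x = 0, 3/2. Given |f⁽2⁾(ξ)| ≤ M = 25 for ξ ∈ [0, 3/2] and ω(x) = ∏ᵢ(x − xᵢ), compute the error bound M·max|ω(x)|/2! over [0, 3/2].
225/32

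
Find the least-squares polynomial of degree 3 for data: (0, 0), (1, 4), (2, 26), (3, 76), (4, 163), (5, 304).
-3/14 + (31/84)x + (5/2)x² + (23/12)x³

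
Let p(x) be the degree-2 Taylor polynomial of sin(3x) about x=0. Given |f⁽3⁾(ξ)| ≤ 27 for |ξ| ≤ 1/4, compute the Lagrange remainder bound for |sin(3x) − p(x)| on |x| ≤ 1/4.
9/128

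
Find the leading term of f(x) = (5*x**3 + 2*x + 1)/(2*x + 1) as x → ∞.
5*x**2/2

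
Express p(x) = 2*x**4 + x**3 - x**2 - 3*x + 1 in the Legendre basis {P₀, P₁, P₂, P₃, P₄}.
(16/15)P₀ + (-12/5)P₁ + (10/21)P₂ + (2/5)P₃ + (16/35)P₄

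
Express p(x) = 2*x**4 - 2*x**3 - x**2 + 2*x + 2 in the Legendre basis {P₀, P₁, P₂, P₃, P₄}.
(31/15)P₀ + (4/5)P₁ + (10/21)P₂ + (-4/5)P₃ + (16/35)P₄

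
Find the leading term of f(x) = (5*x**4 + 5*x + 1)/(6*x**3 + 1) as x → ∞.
5*x/6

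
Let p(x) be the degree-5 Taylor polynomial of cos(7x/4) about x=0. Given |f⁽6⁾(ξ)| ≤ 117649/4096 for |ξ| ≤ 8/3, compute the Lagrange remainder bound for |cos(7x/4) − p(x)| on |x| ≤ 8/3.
470596/32805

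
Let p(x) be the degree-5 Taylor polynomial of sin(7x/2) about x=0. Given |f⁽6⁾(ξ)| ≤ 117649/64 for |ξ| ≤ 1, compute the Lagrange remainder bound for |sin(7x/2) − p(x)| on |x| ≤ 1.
117649/46080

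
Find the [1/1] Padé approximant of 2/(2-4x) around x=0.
1/(1 - 2*x)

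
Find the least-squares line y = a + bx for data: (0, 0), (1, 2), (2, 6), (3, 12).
a = -1, b = 4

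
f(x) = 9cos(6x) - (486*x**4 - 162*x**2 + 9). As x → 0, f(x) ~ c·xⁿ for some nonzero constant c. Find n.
6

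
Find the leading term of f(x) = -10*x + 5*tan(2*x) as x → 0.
40*x**3/3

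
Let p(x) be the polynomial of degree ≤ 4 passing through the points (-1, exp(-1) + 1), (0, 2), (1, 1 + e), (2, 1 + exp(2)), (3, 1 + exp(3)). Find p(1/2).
(-5 + e*(-20*exp(2) + 3*exp(3) + 188 + 90*e))*exp(-1)/128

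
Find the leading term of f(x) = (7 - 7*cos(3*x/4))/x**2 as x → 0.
63/32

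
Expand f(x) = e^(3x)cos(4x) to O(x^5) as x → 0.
1 + 3*x - 7*x**2/2 - 39*x**3/2 - 527*x**4/24 + O(x**5)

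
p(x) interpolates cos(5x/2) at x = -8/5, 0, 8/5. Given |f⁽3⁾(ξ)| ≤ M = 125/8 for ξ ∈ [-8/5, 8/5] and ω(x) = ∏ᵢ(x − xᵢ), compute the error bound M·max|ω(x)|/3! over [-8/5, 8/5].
64*sqrt(3)/27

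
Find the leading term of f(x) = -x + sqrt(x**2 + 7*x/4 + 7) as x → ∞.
7/8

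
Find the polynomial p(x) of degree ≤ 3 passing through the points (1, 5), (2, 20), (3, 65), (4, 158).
3*x**3 - 3*x**2 + 3*x + 2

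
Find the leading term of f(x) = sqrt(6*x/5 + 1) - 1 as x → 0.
3*x/5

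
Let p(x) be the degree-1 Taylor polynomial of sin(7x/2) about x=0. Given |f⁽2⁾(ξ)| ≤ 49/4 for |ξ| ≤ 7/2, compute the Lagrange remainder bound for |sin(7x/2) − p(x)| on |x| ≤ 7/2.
2401/32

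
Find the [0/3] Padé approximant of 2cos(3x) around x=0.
2/(9*x**2/2 + 1)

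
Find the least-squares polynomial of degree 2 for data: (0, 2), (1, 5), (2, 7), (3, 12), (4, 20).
86/35 + (41/70)x + (13/14)x²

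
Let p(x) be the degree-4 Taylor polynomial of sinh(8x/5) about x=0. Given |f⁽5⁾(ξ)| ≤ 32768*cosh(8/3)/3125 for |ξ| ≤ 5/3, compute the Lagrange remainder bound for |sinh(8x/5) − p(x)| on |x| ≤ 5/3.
4096*cosh(8/3)/3645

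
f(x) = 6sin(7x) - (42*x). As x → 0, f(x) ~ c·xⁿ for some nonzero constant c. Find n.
3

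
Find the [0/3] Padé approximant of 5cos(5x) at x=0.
5/(25*x**2/2 + 1)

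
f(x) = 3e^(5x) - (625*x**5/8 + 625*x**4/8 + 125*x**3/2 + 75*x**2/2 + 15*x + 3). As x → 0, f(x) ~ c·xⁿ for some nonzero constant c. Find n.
6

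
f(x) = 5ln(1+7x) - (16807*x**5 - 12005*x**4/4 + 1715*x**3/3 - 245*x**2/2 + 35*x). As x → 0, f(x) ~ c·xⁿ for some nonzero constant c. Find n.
6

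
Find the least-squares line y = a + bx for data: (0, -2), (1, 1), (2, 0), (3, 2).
a = -7/5, b = 11/10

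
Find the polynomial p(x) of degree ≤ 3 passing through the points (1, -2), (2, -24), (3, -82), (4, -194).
-3*x**3 - x + 2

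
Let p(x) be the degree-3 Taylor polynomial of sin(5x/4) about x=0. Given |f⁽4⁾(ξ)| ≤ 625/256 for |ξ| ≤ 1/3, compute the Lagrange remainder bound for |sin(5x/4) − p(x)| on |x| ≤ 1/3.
625/497664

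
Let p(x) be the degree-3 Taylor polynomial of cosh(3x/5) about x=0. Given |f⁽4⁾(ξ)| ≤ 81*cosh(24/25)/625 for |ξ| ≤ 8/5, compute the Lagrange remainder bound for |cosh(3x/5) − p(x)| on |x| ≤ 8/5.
13824*cosh(24/25)/390625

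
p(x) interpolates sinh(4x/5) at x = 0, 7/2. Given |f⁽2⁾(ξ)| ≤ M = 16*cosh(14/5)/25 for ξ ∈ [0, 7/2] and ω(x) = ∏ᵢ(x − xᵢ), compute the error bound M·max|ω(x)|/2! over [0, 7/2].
49*cosh(14/5)/50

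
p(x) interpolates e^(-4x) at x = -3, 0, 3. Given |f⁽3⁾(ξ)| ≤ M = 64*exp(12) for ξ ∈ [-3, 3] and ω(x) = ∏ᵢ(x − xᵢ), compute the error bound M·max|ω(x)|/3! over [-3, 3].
64*sqrt(3)*exp(12)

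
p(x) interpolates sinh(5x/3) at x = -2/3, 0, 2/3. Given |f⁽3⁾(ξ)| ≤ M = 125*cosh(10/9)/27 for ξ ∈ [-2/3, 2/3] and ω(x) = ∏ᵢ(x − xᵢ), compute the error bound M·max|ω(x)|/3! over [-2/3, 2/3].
1000*sqrt(3)*cosh(10/9)/19683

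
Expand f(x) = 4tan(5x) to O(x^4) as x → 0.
20*x + 500*x**3/3 + O(x**4)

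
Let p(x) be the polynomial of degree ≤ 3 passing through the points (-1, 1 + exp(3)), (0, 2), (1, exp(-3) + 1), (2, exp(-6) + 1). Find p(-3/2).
(-5 + 21*exp(3) + (-19 + 35*exp(3))*exp(6))*exp(-6)/16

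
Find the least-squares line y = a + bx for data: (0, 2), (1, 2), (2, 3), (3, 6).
a = 13/10, b = 13/10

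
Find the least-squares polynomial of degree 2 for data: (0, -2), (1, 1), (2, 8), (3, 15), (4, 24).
-16/7 + (111/35)x + (6/7)x²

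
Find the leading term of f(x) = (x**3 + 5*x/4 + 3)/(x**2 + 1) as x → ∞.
x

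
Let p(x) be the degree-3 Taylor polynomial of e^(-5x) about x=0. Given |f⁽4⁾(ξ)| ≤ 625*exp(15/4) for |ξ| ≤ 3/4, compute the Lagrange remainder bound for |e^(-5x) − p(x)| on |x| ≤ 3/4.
16875*exp(15/4)/2048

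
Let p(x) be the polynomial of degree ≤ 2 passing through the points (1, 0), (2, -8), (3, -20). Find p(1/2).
5/2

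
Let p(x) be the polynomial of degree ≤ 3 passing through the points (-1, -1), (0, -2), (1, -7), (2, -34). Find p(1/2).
-23/8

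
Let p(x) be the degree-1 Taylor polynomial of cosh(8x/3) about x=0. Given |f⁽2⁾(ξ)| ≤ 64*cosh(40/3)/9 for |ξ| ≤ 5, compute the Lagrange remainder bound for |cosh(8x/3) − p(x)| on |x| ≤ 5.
800*cosh(40/3)/9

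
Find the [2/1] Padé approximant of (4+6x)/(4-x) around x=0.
(3*x/2 + 1)/(1 - x/4)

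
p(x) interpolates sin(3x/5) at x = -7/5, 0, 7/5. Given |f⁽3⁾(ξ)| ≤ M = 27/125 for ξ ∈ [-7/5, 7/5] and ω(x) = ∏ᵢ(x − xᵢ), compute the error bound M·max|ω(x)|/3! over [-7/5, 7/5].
343*sqrt(3)/15625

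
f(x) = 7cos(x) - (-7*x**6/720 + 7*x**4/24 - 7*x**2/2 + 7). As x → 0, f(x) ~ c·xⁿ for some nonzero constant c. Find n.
8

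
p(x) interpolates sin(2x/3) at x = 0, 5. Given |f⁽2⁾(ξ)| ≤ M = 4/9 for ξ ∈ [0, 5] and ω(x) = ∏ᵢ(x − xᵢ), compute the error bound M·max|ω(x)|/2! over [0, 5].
25/18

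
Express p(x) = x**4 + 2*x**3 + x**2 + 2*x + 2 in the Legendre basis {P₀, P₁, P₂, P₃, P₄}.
(38/15)P₀ + (16/5)P₁ + (26/21)P₂ + (4/5)P₃ + (8/35)P₄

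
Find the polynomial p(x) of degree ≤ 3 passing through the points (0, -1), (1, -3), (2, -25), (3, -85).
-3*x**3 - x**2 + 2*x - 1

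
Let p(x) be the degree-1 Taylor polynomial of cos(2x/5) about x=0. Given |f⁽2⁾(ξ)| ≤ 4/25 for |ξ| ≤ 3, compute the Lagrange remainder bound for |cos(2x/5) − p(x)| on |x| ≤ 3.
18/25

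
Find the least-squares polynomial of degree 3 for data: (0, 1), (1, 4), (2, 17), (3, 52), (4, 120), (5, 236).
115/126 + (293/108)x + (-185/126)x² + (223/108)x³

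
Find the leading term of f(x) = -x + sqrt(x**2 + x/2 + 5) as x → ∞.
1/4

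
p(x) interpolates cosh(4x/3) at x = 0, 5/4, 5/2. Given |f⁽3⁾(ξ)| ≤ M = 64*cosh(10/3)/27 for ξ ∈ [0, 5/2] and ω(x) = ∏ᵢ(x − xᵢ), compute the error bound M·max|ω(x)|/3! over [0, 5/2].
125*sqrt(3)*cosh(10/3)/729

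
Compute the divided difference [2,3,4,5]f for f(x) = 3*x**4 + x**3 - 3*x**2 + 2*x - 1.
43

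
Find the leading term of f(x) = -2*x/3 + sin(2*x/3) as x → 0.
-4*x**3/81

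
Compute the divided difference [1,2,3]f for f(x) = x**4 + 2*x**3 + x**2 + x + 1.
38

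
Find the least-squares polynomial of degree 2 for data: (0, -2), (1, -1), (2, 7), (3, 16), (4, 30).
-82/35 + (27/70)x + (27/14)x²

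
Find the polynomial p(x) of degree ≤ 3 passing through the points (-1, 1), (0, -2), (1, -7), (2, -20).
-x**3 - x**2 - 3*x - 2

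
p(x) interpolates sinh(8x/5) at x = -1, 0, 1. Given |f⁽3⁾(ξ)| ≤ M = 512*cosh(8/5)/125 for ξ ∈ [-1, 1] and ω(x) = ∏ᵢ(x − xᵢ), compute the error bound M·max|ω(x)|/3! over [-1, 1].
512*sqrt(3)*cosh(8/5)/3375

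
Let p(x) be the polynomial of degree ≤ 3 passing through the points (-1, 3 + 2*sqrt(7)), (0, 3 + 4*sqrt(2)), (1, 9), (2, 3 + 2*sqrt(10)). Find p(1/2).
-sqrt(10)/8 - sqrt(7)/8 + 9*sqrt(2)/4 + 51/8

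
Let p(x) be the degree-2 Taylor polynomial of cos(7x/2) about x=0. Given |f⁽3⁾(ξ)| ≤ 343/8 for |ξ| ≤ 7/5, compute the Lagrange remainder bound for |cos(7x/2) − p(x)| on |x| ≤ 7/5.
117649/6000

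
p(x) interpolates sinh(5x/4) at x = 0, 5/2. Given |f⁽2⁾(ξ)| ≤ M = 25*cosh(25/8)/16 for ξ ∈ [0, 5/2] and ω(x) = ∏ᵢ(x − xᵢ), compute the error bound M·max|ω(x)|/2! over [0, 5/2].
625*cosh(25/8)/512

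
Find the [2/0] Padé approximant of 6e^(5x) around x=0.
75*x**2 + 30*x + 6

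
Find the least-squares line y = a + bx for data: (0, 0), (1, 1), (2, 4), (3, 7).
a = -3/5, b = 12/5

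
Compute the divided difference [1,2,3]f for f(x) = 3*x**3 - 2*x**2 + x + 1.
16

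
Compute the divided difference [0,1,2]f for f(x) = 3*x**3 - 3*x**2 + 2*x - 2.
6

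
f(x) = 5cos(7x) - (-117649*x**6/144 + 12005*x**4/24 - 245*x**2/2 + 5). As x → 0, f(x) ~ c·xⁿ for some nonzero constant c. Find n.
8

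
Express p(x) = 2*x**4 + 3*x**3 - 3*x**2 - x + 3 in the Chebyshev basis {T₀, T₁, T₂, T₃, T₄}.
(9/4)T₀ + (5/4)T₁ + (-1/2)T₂ + (3/4)T₃ + (1/4)T₄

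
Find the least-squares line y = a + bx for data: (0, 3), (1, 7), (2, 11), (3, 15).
a = 3, b = 4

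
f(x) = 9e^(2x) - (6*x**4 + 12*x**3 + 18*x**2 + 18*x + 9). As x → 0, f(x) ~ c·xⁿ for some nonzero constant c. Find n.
5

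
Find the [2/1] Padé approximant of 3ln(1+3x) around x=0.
9*x*(x + 2)/(2*(2*x + 1))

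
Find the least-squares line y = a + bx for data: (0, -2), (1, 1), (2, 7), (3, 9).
a = -21/10, b = 39/10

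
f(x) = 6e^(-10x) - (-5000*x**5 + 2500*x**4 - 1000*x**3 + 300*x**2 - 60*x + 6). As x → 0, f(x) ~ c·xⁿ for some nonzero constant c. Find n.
6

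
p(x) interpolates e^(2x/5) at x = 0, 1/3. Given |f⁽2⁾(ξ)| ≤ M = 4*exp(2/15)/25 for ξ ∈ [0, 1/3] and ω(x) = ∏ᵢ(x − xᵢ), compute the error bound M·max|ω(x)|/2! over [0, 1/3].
exp(2/15)/450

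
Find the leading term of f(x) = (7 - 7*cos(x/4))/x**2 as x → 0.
7/32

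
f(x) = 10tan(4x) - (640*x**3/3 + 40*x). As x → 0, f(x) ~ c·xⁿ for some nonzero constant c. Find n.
5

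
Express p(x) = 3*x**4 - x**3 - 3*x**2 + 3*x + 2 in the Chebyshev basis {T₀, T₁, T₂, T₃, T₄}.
(13/8)T₀ + (9/4)T₁ + (-1/4)T₃ + (3/8)T₄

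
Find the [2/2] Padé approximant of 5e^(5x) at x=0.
(125*x**2/12 + 25*x/2 + 5)/(25*x**2/12 - 5*x/2 + 1)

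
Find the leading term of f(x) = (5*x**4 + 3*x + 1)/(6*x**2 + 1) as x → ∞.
5*x**2/6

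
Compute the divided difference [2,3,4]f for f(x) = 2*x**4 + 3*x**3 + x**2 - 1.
138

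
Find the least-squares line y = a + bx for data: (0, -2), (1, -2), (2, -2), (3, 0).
a = -12/5, b = 3/5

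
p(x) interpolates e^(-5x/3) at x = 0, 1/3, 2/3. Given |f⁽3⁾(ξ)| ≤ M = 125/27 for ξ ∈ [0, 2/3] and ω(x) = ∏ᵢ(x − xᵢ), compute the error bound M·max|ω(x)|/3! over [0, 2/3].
125*sqrt(3)/19683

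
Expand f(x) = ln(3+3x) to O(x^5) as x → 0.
log(3) + x - x**2/2 + x**3/3 - x**4/4 + O(x**5)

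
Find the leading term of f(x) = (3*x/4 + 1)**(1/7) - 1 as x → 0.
3*x/28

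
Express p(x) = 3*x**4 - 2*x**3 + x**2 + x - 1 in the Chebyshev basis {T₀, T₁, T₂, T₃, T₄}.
(5/8)T₀ + (-1/2)T₁ + (2)T₂ + (-1/2)T₃ + (3/8)T₄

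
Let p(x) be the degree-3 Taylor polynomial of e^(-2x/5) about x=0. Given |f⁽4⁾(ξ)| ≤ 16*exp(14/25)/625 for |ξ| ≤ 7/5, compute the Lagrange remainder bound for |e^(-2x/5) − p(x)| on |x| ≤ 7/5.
4802*exp(14/25)/1171875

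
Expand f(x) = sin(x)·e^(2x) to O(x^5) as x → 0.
x + 2*x**2 + 11*x**3/6 + x**4 + O(x**5)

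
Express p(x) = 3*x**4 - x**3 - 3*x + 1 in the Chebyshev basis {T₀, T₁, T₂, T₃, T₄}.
(17/8)T₀ + (-15/4)T₁ + (3/2)T₂ + (-1/4)T₃ + (3/8)T₄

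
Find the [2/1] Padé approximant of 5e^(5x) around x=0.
(125*x**2/6 + 50*x/3 + 5)/(1 - 5*x/3)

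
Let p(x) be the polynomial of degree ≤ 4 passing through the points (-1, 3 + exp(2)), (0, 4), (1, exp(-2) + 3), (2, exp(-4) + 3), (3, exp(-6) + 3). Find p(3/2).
(-5 + 60*exp(2) + 90*exp(4) + (3*exp(2) + 364)*exp(6))*exp(-6)/128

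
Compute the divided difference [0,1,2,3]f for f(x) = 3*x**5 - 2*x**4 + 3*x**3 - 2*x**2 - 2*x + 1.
66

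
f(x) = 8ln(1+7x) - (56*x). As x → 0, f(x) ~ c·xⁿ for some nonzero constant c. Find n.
2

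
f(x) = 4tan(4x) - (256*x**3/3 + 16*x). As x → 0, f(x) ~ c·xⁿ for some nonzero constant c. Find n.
5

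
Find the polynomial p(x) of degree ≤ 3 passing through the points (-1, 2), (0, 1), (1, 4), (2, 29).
3*x**3 + 2*x**2 - 2*x + 1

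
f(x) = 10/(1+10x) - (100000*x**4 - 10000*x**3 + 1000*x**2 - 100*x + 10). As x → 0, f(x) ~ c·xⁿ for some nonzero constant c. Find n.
5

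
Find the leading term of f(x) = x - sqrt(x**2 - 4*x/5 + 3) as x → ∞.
2/5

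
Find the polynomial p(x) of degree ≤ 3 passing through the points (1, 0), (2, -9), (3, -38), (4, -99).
-2*x**3 + 2*x**2 - x + 1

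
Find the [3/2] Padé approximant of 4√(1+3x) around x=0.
(27*x**3/8 + 81*x**2/4 + 18*x + 4)/(27*x**2/16 + 3*x + 1)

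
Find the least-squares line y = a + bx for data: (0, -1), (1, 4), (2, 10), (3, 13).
a = -7/10, b = 24/5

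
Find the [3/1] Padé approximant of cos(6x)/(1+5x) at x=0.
(54*x**3/5 - 180*x**2/7 + 54*x/35 + 1)/(229*x/35 + 1)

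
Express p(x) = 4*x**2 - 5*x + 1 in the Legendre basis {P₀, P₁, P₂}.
(7/3)P₀ + (-5)P₁ + (8/3)P₂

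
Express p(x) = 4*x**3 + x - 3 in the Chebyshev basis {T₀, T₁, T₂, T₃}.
(-3)T₀ + (4)T₁ + T₃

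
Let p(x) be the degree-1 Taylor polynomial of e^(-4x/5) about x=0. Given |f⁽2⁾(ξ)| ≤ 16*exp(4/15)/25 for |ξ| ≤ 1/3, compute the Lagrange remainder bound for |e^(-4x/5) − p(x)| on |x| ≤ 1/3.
8*exp(4/15)/225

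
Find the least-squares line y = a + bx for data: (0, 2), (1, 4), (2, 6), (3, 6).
a = 12/5, b = 7/5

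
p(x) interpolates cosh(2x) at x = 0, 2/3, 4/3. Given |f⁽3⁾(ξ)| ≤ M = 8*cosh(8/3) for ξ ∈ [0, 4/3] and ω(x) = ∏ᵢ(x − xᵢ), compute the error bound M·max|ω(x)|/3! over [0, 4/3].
64*sqrt(3)*cosh(8/3)/729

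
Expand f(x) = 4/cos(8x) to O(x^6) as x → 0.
4 + 128*x**2 + 10240*x**4/3 + O(x**6)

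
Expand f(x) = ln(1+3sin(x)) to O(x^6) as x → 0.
3*x - 9*x**2/2 + 17*x**3/2 - 75*x**4/4 + 353*x**5/8 + O(x**6)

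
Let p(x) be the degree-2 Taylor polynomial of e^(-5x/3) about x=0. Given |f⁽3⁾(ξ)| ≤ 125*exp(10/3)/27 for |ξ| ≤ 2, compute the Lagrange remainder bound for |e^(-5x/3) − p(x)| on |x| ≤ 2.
500*exp(10/3)/81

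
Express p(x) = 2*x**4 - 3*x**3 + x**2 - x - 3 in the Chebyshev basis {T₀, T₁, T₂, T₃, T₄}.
(-7/4)T₀ + (-13/4)T₁ + (3/2)T₂ + (-3/4)T₃ + (1/4)T₄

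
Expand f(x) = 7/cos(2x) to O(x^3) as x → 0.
7 + 14*x**2 + O(x**3)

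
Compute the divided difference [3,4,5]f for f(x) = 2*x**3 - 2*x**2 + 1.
22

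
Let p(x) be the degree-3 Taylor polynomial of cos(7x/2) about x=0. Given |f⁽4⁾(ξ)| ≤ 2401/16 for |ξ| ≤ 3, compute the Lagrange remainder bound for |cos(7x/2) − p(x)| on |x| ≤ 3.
64827/128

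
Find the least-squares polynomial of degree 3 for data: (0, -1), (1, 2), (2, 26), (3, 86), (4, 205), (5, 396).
-1 + (-13/14)x + (15/14)x² + (3)x³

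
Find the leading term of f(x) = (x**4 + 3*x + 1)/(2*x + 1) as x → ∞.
x**3/2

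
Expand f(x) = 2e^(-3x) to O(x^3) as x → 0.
2 - 6*x + 9*x**2 + O(x**3)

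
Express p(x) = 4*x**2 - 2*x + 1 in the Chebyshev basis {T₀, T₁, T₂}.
(3)T₀ + (-2)T₁ + (2)T₂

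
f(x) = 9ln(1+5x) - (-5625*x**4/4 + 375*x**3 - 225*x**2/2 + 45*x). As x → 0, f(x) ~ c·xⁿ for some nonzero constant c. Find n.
5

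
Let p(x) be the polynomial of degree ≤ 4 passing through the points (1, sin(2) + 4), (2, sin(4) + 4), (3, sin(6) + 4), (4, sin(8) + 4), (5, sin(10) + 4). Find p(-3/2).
-1365*sin(8)/32 + 5005*sin(6)/64 + 1155*sin(10)/128 + 4 + 3003*sin(2)/128 - 2145*sin(4)/32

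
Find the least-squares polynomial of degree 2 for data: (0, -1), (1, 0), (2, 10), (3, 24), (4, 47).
-8/7 + (-12/7)x + (24/7)x²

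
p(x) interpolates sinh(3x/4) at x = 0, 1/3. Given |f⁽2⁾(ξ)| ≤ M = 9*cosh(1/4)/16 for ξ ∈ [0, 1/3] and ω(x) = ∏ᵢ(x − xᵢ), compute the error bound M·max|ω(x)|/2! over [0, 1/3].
cosh(1/4)/128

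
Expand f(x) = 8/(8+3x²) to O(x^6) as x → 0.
1 - 3*x**2/8 + 9*x**4/64 + O(x**6)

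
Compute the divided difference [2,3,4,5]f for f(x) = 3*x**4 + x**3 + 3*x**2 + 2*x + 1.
43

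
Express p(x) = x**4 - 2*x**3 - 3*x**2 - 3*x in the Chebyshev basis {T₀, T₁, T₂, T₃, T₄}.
(-9/8)T₀ + (-9/2)T₁ - T₂ + (-1/2)T₃ + (1/8)T₄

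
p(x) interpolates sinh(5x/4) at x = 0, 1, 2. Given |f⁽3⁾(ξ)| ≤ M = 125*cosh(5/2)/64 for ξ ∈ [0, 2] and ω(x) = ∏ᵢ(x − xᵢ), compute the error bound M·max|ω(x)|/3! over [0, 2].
125*sqrt(3)*cosh(5/2)/1728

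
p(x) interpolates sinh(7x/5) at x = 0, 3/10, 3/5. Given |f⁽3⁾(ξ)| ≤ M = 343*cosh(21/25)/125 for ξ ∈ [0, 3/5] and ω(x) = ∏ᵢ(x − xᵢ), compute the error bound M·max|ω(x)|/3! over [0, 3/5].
343*sqrt(3)*cosh(21/25)/125000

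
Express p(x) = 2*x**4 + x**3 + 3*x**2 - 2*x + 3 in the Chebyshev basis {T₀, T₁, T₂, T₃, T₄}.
(21/4)T₀ + (-5/4)T₁ + (5/2)T₂ + (1/4)T₃ + (1/4)T₄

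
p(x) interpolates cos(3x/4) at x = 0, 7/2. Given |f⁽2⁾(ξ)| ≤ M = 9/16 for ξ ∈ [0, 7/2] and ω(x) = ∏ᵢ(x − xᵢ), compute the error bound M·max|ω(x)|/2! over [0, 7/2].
441/512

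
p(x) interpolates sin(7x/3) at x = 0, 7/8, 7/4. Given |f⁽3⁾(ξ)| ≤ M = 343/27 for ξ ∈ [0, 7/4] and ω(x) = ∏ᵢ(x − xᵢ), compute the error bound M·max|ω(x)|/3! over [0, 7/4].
117649*sqrt(3)/373248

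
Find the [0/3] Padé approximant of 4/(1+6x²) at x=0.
4/(6*x**2 + 1)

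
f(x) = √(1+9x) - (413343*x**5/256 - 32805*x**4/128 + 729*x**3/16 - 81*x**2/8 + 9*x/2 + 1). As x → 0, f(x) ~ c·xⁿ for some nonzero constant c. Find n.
6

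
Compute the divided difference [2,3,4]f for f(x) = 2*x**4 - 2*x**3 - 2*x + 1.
92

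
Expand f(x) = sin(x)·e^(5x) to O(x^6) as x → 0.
x + 5*x**2 + 37*x**3/3 + 20*x**4 + 719*x**5/30 + O(x**6)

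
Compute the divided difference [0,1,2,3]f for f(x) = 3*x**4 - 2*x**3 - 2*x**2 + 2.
16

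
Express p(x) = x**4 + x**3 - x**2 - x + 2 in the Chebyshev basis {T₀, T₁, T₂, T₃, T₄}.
(15/8)T₀ + (-1/4)T₁ + (1/4)T₃ + (1/8)T₄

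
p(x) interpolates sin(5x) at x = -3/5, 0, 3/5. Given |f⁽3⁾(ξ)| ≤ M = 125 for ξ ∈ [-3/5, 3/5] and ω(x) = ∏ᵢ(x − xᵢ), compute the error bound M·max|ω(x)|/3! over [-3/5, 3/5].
sqrt(3)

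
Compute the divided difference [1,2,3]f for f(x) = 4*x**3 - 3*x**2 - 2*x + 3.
21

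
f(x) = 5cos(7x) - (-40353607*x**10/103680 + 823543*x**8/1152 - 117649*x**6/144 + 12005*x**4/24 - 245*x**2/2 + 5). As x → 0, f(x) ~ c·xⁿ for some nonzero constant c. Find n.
12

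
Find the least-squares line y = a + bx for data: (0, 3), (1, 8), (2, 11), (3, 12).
a = 4, b = 3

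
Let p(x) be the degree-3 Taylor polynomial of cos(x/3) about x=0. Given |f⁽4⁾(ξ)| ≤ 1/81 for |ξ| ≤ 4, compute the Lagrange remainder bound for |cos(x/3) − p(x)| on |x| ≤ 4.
32/243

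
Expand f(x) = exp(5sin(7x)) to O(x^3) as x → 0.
1 + 35*x + 1225*x**2/2 + O(x**3)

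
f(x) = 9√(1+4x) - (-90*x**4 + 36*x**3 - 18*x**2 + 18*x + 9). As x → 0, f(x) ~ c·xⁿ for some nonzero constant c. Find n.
5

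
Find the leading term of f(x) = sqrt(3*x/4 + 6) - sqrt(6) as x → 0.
sqrt(6)*x/16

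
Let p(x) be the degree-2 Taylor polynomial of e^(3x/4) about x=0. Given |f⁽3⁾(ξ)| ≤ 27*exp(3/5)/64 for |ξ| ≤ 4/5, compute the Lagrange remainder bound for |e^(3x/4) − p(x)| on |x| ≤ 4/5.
9*exp(3/5)/250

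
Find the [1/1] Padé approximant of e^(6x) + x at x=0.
(31*x/7 + 1)/(1 - 18*x/7)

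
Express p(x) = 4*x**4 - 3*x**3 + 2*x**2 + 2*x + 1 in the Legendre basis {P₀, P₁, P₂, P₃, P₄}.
(37/15)P₀ + (1/5)P₁ + (76/21)P₂ + (-6/5)P₃ + (32/35)P₄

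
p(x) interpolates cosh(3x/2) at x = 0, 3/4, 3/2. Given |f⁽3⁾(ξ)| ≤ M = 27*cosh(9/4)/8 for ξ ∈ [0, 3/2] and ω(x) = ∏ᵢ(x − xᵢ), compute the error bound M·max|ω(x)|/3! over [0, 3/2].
27*sqrt(3)*cosh(9/4)/512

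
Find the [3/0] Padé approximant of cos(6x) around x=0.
1 - 18*x**2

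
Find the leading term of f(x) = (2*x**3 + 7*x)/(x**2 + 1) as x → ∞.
2*x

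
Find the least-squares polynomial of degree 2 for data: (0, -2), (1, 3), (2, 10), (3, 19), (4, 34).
-58/35 + (88/35)x + (11/7)x²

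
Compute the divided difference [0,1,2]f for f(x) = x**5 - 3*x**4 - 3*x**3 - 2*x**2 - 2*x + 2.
-17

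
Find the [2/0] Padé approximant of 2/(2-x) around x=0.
x**2/4 + x/2 + 1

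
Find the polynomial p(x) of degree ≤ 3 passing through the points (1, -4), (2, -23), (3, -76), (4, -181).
-3*x**3 + x**2 - x - 1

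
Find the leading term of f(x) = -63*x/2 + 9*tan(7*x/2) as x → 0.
1029*x**3/8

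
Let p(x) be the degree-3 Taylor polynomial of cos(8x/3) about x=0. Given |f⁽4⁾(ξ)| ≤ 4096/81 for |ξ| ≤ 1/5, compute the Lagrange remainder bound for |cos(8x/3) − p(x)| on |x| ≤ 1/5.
512/151875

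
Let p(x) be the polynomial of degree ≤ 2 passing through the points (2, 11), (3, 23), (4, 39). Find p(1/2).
1/2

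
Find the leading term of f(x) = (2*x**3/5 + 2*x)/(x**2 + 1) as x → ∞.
2*x/5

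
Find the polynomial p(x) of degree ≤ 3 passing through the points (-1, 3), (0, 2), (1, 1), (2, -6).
2 - x**3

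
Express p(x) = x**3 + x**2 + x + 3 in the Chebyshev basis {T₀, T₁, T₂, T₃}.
(7/2)T₀ + (7/4)T₁ + (1/2)T₂ + (1/4)T₃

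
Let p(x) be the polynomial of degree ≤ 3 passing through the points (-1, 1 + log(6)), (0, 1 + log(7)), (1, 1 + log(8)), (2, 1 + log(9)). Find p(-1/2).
1 + log(2**(3/8)*3**(7/16)*7**(15/16)/2)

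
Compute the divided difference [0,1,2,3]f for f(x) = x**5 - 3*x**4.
7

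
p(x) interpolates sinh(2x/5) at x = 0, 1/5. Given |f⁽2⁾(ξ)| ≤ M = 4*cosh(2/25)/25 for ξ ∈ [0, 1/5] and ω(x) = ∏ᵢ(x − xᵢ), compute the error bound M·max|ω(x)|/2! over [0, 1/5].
cosh(2/25)/1250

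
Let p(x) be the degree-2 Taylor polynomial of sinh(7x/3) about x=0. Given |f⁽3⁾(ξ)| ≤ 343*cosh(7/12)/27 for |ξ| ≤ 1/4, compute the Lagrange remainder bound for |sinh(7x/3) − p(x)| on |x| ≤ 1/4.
343*cosh(7/12)/10368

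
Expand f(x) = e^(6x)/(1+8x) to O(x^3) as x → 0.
1 - 2*x + 34*x**2 + O(x**3)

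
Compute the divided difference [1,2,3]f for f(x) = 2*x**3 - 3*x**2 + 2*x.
9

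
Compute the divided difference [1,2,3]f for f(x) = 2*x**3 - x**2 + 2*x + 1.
11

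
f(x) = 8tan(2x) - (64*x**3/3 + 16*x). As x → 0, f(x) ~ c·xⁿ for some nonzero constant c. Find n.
5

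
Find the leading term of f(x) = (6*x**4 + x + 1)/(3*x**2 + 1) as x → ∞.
2*x**2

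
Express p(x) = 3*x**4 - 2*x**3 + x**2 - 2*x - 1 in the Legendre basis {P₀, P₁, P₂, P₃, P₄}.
(-1/15)P₀ + (-16/5)P₁ + (50/21)P₂ + (-4/5)P₃ + (24/35)P₄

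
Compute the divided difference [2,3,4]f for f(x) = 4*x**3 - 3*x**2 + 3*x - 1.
33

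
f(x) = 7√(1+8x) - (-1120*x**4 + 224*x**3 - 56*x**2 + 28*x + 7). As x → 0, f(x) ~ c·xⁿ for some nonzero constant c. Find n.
5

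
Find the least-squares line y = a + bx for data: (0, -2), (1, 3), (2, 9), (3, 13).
a = -19/10, b = 51/10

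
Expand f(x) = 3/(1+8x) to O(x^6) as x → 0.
3 - 24*x + 192*x**2 - 1536*x**3 + 12288*x**4 - 98304*x**5 + O(x**6)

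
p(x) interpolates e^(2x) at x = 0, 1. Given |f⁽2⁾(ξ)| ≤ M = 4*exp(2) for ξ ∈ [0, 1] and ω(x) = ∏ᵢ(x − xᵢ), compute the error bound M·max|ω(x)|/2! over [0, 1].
exp(2)/2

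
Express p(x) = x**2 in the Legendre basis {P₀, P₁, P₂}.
(1/3)P₀ + (2/3)P₂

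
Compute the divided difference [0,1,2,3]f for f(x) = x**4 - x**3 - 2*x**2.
5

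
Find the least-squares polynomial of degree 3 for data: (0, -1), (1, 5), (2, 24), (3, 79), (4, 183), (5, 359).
-58/63 + (827/189)x + (-35/18)x² + (167/54)x³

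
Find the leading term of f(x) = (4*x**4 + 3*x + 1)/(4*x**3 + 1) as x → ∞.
x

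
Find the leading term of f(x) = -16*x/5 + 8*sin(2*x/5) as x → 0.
-32*x**3/375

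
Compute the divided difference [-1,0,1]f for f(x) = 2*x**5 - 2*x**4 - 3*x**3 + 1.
-2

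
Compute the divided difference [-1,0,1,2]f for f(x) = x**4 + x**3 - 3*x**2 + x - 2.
3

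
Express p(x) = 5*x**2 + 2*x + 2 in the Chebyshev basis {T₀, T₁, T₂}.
(9/2)T₀ + (2)T₁ + (5/2)T₂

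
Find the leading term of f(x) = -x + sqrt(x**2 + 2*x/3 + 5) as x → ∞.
1/3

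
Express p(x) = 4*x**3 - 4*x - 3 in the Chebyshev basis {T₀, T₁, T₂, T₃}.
(-3)T₀ - T₁ + T₃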